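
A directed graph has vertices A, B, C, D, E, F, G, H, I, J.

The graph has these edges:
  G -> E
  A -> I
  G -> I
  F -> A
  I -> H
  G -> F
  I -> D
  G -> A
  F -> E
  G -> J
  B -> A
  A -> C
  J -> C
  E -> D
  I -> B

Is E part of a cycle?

No

E lies on a cycle iff there is a path from E back to itself.
Exploring from E, it never reaches itself; equivalently, its strongly connected component is a singleton.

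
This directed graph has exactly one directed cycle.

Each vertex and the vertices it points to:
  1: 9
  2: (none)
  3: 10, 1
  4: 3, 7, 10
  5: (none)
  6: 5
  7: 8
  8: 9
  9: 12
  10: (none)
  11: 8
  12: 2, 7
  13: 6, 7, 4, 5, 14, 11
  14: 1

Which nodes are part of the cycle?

DFS with gray/black marking from 7:
7 gray
  8 gray
    9 gray
      12 gray
        2 gray
        2 black
        12→7: 7 is gray → back edge
Back edge closes the cycle 7 → 8 → 9 → 12 → 7; its vertices are {7, 8, 9, 12}.

7, 8, 9, 12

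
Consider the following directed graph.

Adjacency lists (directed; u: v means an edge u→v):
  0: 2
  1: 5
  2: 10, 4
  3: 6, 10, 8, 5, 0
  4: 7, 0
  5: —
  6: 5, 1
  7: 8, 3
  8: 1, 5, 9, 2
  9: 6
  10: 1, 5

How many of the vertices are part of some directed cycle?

6

A vertex is on a directed cycle iff it belongs to a strongly connected component of size ≥ 2 (or has a self-loop).
The vertices on cycles are {0, 2, 3, 4, 7, 8} — 6 in total.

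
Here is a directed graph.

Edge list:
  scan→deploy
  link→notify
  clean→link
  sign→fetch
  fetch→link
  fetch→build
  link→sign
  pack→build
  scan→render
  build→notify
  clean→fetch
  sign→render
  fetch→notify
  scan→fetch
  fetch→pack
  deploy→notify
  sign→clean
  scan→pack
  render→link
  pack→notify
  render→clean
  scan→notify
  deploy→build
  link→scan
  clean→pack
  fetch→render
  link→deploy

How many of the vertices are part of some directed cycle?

6

A vertex is on a directed cycle iff it belongs to a strongly connected component of size ≥ 2 (or has a self-loop).
The vertices on cycles are {link, scan, sign, clean, fetch, render} — 6 in total.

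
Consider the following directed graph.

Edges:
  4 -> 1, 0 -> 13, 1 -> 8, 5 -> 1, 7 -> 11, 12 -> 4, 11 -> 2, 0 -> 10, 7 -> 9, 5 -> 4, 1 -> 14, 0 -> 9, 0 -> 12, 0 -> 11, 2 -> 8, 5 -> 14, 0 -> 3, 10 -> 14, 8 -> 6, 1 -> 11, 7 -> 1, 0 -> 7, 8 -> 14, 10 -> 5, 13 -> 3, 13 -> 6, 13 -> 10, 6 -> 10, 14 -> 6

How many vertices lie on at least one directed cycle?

A vertex is on a directed cycle iff it belongs to a strongly connected component of size ≥ 2 (or has a self-loop).
The vertices on cycles are {1, 2, 4, 5, 6, 8, 10, 11, 14} — 9 in total.

9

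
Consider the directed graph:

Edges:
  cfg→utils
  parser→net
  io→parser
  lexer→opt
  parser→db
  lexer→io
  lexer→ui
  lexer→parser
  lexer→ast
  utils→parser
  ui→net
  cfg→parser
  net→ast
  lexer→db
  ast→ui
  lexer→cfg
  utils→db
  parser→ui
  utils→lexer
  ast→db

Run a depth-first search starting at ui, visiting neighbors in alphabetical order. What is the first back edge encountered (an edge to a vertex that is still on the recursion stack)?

ast->ui

DFS from ui (visiting neighbors in alphabetical order); mark gray on enter, black on exit:
ui gray
  net gray
    ast gray
      db gray
      db black
      ast→ui: ui is gray → back edge
First back edge: ast → ui.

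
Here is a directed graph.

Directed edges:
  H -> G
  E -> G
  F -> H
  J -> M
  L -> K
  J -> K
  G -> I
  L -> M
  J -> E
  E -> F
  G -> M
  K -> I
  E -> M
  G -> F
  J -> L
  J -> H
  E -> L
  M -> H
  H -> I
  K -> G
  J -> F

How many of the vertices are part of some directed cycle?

A vertex is on a directed cycle iff it belongs to a strongly connected component of size ≥ 2 (or has a self-loop).
The vertices on cycles are {F, G, H, M} — 4 in total.

4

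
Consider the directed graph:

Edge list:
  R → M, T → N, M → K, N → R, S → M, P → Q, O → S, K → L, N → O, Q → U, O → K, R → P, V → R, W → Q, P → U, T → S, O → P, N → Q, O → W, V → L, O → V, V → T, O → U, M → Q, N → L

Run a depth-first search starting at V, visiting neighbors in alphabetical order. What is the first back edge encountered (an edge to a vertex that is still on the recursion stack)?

O->V

DFS from V (visiting neighbors in alphabetical order); mark gray on enter, black on exit:
V gray
  L gray
  L black
  R gray
    M gray
      K gray
        K→L: L black — skip
      K black
      Q gray
        U gray
        U black
      Q black
    M black
    P gray
      P→Q: Q black — skip
      P→U: U black — skip
    P black
  R black
  T gray
    N gray
      N→L: L black — skip
      O gray
        O→K: K black — skip
        O→P: P black — skip
        S gray
          S→M: M black — skip
        S black
        O→U: U black — skip
        O→V: V is gray → back edge
First back edge: O → V.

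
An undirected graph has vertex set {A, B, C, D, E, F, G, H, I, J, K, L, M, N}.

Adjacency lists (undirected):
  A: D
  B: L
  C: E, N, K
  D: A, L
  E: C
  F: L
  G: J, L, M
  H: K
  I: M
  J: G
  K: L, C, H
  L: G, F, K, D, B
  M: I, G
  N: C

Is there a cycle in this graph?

No

DFS, tracking each vertex's parent; an edge to a visited non-parent vertex closes a cycle.
Start from E:
visit E (parent –)
  visit C (parent E)
    C–E: parent, skip
    visit N (parent C)
      N–C: parent, skip
    visit K (parent C)
      visit L (parent K)
        visit G (parent L)
          visit J (parent G)
            J–G: parent, skip
          G–L: parent, skip
          visit M (parent G)
            visit I (parent M)
              I–M: parent, skip
            M–G: parent, skip
        visit F (parent L)
          F–L: parent, skip
        L–K: parent, skip
        visit D (parent L)
          visit A (parent D)
            A–D: parent, skip
          D–L: parent, skip
        visit B (parent L)
          B–L: parent, skip
      K–C: parent, skip
      visit H (parent K)
        H–K: parent, skip
No non-parent visited neighbor found — the graph is a forest.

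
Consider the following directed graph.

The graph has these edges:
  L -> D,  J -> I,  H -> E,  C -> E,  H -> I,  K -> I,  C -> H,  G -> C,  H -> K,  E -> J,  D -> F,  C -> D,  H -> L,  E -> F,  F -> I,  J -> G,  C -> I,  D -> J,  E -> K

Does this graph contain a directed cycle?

DFS with white/gray/black marking, starting from J:
J gray
  I gray
  I black
  G gray
    C gray
      C→I: I black — skip
      H gray
        E gray
          F gray
            F→I: I black — skip
          F black
          K gray
            K→I: I black — skip
          K black
          E→J: J is gray → back edge
Back edge found, so a cycle exists: J → G → C → H → E → J.

Yes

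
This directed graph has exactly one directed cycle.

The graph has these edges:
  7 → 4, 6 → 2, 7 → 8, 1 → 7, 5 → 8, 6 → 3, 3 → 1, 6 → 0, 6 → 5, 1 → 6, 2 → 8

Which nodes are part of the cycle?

DFS with gray/black marking from 1:
1 gray
  6 gray
    2 gray
      8 gray
      8 black
    2 black
    0 gray
    0 black
    3 gray
      3→1: 1 is gray → back edge
Back edge closes the cycle 1 → 6 → 3 → 1; its vertices are {1, 3, 6}.

1, 3, 6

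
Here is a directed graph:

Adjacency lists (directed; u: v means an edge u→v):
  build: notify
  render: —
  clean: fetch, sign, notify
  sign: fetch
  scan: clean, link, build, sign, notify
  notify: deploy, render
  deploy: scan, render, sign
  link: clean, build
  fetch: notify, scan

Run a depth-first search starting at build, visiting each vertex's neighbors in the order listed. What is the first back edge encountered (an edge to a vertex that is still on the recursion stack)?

fetch->notify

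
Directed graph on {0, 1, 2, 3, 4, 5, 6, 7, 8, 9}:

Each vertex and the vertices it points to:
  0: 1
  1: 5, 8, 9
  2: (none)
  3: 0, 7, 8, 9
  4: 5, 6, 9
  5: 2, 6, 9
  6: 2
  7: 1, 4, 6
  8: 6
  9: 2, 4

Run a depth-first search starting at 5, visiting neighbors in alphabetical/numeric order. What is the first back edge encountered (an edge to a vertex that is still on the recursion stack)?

DFS from 5 (visiting neighbors in alphabetical/numeric order); mark gray on enter, black on exit:
5 gray
  2 gray
  2 black
  6 gray
    6→2: 2 black — skip
  6 black
  9 gray
    9→2: 2 black — skip
    4 gray
      4→5: 5 is gray → back edge
First back edge: 4 → 5.

4->5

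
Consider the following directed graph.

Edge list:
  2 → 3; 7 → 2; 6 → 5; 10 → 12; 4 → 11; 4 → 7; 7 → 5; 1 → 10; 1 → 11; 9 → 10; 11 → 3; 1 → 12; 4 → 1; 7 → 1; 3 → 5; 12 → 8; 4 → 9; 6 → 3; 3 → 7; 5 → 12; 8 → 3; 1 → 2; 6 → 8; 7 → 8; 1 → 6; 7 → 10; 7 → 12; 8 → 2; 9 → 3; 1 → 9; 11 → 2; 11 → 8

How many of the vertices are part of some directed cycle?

A vertex is on a directed cycle iff it belongs to a strongly connected component of size ≥ 2 (or has a self-loop).
The vertices on cycles are {1, 2, 3, 5, 6, 7, 8, 9, 10, 11, 12} — 11 in total.

11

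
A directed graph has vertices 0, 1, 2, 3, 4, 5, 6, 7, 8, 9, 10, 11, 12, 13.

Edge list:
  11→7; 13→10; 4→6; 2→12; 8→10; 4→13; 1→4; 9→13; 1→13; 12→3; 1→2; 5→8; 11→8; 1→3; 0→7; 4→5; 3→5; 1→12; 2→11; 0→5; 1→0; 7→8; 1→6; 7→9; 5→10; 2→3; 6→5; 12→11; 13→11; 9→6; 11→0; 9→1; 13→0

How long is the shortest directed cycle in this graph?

4

For each vertex v, BFS finds the shortest path from v back to v.
The shortest such closed walk is 9 → 13 → 11 → 7 → 9, length 4.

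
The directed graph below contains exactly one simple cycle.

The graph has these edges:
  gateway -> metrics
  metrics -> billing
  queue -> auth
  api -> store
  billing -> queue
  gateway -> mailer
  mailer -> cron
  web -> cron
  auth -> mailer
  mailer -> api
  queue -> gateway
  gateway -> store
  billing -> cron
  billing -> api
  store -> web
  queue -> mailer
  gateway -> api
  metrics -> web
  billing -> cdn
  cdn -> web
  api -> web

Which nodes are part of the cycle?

DFS with gray/black marking from metrics:
metrics gray
  billing gray
    cron gray
    cron black
    queue gray
      mailer gray
        api gray
          web gray
            web→cron: cron black — skip
          web black
          store gray
            store→web: web black — skip
          store black
        api black
        mailer→cron: cron black — skip
      mailer black
      auth gray
        auth→mailer: mailer black — skip
      auth black
      gateway gray
        gateway→api: api black — skip
        gateway→store: store black — skip
        gateway→metrics: metrics is gray → back edge
Back edge closes the cycle metrics → billing → queue → gateway → metrics; its vertices are {queue, billing, gateway, metrics}.

queue, billing, gateway, metrics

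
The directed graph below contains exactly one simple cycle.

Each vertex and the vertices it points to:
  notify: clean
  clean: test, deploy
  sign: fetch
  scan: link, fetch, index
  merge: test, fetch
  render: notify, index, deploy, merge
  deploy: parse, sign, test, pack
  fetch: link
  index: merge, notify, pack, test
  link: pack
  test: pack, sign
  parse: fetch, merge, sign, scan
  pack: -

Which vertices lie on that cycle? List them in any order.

DFS with gray/black marking from index:
index gray
  merge gray
    test gray
      pack gray
      pack black
      sign gray
        fetch gray
          link gray
            link→pack: pack black — skip
          link black
        fetch black
      sign black
    test black
    merge→fetch: fetch black — skip
  merge black
  notify gray
    clean gray
      clean→test: test black — skip
      deploy gray
        parse gray
          parse→fetch: fetch black — skip
          parse→merge: merge black — skip
          parse→sign: sign black — skip
          scan gray
            scan→link: link black — skip
            scan→fetch: fetch black — skip
            scan→index: index is gray → back edge
Back edge closes the cycle index → notify → clean → deploy → parse → scan → index; its vertices are {scan, clean, index, parse, deploy, notify}.

scan, clean, index, parse, deploy, notify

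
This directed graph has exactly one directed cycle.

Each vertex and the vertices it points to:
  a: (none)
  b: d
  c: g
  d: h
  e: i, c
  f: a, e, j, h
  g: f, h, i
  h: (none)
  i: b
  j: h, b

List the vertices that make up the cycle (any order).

c, e, f, g

DFS with gray/black marking from g:
g gray
  f gray
    a gray
    a black
    e gray
      i gray
        b gray
          d gray
            h gray
            h black
          d black
        b black
      i black
      c gray
        c→g: g is gray → back edge
Back edge closes the cycle g → f → e → c → g; its vertices are {c, e, f, g}.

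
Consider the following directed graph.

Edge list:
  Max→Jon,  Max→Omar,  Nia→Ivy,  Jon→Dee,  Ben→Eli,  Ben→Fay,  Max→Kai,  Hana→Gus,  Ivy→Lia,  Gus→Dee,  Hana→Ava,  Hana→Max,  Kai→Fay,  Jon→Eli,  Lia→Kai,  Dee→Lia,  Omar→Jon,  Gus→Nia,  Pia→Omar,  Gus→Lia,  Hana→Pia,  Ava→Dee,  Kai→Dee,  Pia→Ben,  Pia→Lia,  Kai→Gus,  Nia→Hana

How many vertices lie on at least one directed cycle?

A vertex is on a directed cycle iff it belongs to a strongly connected component of size ≥ 2 (or has a self-loop).
The vertices on cycles are {Ava, Dee, Gus, Ivy, Jon, Kai, Lia, Max, Nia, Pia, Hana, Omar} — 12 in total.

12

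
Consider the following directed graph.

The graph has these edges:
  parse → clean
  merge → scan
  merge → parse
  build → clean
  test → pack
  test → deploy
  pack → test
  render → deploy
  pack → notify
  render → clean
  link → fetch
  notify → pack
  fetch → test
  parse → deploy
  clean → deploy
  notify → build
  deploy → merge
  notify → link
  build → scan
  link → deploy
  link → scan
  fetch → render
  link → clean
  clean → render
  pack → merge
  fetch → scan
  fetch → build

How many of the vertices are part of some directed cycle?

10

A vertex is on a directed cycle iff it belongs to a strongly connected component of size ≥ 2 (or has a self-loop).
The vertices on cycles are {link, pack, test, clean, fetch, merge, parse, deploy, notify, render} — 10 in total.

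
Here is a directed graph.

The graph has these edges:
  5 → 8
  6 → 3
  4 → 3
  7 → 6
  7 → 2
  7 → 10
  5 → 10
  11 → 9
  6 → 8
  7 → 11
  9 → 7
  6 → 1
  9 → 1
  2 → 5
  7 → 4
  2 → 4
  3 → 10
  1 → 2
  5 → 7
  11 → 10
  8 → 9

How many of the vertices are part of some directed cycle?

A vertex is on a directed cycle iff it belongs to a strongly connected component of size ≥ 2 (or has a self-loop).
The vertices on cycles are {1, 2, 5, 6, 7, 8, 9, 11} — 8 in total.

8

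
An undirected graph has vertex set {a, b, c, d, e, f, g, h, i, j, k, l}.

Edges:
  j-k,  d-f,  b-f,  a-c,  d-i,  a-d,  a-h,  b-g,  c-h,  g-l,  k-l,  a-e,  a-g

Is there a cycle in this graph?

Yes

DFS, tracking each vertex's parent; an edge to a visited non-parent vertex closes a cycle.
Start from g:
visit g (parent –)
  visit l (parent g)
    l–g: parent, skip
    visit k (parent l)
      visit j (parent k)
        j–k: parent, skip
      k–l: parent, skip
  visit b (parent g)
    visit f (parent b)
      visit d (parent f)
        visit a (parent d)
          visit c (parent a)
            c–a: parent, skip
            visit h (parent c)
              h–a: a visited and ≠ parent → cycle
Cycle: a – c – h – a.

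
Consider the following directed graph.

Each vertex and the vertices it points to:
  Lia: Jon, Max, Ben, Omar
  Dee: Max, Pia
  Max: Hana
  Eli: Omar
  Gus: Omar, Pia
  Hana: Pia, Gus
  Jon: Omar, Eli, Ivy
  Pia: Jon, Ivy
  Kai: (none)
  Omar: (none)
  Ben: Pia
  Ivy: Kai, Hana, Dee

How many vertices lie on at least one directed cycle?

7

A vertex is on a directed cycle iff it belongs to a strongly connected component of size ≥ 2 (or has a self-loop).
The vertices on cycles are {Dee, Gus, Ivy, Jon, Max, Pia, Hana} — 7 in total.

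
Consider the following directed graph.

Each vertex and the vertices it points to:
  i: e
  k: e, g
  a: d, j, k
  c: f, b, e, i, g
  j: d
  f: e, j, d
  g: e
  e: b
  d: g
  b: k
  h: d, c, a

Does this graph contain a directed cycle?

DFS with white/gray/black marking, starting from c:
c gray
  f gray
    e gray
      b gray
        k gray
          k→e: e is gray → back edge
Back edge found, so a cycle exists: e → b → k → e.

Yes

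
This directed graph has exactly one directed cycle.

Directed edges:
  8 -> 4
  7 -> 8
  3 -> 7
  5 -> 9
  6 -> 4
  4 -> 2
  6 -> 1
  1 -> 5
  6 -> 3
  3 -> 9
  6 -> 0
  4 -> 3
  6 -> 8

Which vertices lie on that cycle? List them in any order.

DFS with gray/black marking from 4:
4 gray
  3 gray
    7 gray
      8 gray
        8→4: 4 is gray → back edge
Back edge closes the cycle 4 → 3 → 7 → 8 → 4; its vertices are {3, 4, 7, 8}.

3, 4, 7, 8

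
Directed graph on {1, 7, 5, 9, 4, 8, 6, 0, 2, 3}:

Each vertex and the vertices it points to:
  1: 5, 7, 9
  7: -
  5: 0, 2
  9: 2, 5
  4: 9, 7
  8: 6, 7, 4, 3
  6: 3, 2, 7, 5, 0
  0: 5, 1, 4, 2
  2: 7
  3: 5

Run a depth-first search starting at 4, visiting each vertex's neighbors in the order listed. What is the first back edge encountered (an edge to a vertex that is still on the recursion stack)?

DFS from 4 (visiting each vertex's neighbors in the order listed); mark gray on enter, black on exit:
4 gray
  9 gray
    2 gray
      7 gray
      7 black
    2 black
    5 gray
      0 gray
        0→5: 5 is gray → back edge
First back edge: 0 → 5.

0→5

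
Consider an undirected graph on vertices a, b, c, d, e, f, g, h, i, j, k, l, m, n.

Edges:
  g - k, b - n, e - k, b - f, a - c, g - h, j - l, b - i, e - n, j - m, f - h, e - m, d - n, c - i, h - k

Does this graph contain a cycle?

DFS, tracking each vertex's parent; an edge to a visited non-parent vertex closes a cycle.
Start from m:
visit m (parent –)
  visit j (parent m)
    j–m: parent, skip
    visit l (parent j)
      l–j: parent, skip
  visit e (parent m)
    e–m: parent, skip
    visit k (parent e)
      visit g (parent k)
        g–k: parent, skip
        visit h (parent g)
          h–g: parent, skip
          h–k: k visited and ≠ parent → cycle
Cycle: k – g – h – k.

Yes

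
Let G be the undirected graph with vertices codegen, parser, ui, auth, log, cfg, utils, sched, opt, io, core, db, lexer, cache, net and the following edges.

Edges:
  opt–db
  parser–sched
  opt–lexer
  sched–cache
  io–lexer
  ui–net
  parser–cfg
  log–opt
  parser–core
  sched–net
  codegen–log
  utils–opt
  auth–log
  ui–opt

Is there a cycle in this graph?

No

DFS, tracking each vertex's parent; an edge to a visited non-parent vertex closes a cycle.
Start from parser:
visit parser (parent –)
  visit cfg (parent parser)
    cfg–parser: parent, skip
  visit core (parent parser)
    core–parser: parent, skip
  visit sched (parent parser)
    sched–parser: parent, skip
    visit net (parent sched)
      visit ui (parent net)
        visit opt (parent ui)
          visit utils (parent opt)
            utils–opt: parent, skip
          visit log (parent opt)
            log–opt: parent, skip
            visit auth (parent log)
              auth–log: parent, skip
            visit codegen (parent log)
              codegen–log: parent, skip
          visit lexer (parent opt)
            lexer–opt: parent, skip
            visit io (parent lexer)
              io–lexer: parent, skip
          visit db (parent opt)
            db–opt: parent, skip
          opt–ui: parent, skip
        ui–net: parent, skip
      net–sched: parent, skip
    visit cache (parent sched)
      cache–sched: parent, skip
No non-parent visited neighbor found — the graph is a forest.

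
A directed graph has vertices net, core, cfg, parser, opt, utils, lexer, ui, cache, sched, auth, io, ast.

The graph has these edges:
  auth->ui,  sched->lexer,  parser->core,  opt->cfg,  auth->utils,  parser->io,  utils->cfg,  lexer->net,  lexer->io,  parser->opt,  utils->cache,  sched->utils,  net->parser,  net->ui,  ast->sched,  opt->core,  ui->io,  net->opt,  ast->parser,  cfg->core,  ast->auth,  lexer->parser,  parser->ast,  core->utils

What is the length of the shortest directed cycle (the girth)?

2

For each vertex v, BFS finds the shortest path from v back to v.
The shortest such closed walk is ast → parser → ast, length 2.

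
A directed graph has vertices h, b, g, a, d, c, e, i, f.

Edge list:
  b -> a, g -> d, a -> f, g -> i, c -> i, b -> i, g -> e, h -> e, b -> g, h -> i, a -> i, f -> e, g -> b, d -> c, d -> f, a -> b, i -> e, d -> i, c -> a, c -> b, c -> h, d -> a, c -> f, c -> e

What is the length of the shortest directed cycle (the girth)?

For each vertex v, BFS finds the shortest path from v back to v.
The shortest such closed walk is b → g → b, length 2.

2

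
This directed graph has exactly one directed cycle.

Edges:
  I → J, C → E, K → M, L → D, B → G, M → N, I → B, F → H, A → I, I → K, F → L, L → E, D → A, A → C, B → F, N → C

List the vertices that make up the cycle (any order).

DFS with gray/black marking from I:
I gray
  B gray
    G gray
    G black
    F gray
      L gray
        E gray
        E black
        D gray
          A gray
            C gray
              C→E: E black — skip
            C black
            A→I: I is gray → back edge
Back edge closes the cycle I → B → F → L → D → A → I; its vertices are {A, B, D, F, I, L}.

A, B, D, F, I, L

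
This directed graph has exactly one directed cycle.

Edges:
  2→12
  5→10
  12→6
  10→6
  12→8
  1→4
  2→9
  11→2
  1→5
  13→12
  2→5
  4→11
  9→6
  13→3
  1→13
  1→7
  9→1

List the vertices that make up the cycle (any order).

DFS with gray/black marking from 1:
1 gray
  7 gray
  7 black
  4 gray
    11 gray
      2 gray
        5 gray
          10 gray
            6 gray
            6 black
          10 black
        5 black
        12 gray
          12→6: 6 black — skip
          8 gray
          8 black
        12 black
        9 gray
          9→1: 1 is gray → back edge
Back edge closes the cycle 1 → 4 → 11 → 2 → 9 → 1; its vertices are {1, 2, 4, 9, 11}.

1, 2, 4, 9, 11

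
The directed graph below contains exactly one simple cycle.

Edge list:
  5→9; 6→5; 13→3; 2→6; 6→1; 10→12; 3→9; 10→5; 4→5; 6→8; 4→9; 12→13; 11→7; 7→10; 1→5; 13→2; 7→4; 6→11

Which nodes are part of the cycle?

DFS with gray/black marking from 13:
13 gray
  3 gray
    9 gray
    9 black
  3 black
  2 gray
    6 gray
      5 gray
        5→9: 9 black — skip
      5 black
      1 gray
        1→5: 5 black — skip
      1 black
      8 gray
      8 black
      11 gray
        7 gray
          4 gray
            4→9: 9 black — skip
            4→5: 5 black — skip
          4 black
          10 gray
            10→5: 5 black — skip
            12 gray
              12→13: 13 is gray → back edge
Back edge closes the cycle 13 → 2 → 6 → 11 → 7 → 10 → 12 → 13; its vertices are {2, 6, 7, 10, 11, 12, 13}.

2, 6, 7, 10, 11, 12, 13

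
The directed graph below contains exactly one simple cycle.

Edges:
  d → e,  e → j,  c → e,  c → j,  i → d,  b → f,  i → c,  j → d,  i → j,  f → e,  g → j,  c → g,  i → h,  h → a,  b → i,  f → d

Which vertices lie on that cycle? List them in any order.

d, e, j

DFS with gray/black marking from d:
d gray
  e gray
    j gray
      j→d: d is gray → back edge
Back edge closes the cycle d → e → j → d; its vertices are {d, e, j}.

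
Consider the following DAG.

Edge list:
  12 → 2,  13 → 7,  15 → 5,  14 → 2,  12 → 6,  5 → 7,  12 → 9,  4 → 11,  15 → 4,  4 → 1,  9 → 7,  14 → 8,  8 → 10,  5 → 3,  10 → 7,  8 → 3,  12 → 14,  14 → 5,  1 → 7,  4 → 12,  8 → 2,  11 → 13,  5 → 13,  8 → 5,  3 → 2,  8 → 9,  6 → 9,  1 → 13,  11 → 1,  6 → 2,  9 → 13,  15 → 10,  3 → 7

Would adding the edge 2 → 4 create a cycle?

Yes

Adding 2→4 creates a cycle iff 4 can already reach 2.
Path from 4: 4 → 12 → 2.
So 4 → … → 2 → 4 is a cycle.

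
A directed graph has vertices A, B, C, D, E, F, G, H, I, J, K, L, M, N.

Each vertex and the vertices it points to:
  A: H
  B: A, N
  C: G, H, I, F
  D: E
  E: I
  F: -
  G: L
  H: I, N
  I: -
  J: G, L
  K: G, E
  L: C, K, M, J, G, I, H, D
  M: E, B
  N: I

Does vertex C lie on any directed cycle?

Yes

C is on a cycle iff C can reach itself via ≥1 edge.
C → G → L → C — yes.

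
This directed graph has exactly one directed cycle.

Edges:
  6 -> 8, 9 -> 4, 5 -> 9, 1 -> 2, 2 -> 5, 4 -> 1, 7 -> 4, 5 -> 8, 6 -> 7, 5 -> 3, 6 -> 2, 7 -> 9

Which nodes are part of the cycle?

1, 2, 4, 5, 9

DFS with gray/black marking from 2:
2 gray
  5 gray
    8 gray
    8 black
    3 gray
    3 black
    9 gray
      4 gray
        1 gray
          1→2: 2 is gray → back edge
Back edge closes the cycle 2 → 5 → 9 → 4 → 1 → 2; its vertices are {1, 2, 4, 5, 9}.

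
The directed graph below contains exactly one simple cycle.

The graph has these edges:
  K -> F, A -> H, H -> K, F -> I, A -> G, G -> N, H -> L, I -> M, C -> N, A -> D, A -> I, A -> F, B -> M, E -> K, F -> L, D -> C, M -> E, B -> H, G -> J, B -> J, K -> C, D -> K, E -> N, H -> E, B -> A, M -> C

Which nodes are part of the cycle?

E, F, I, K, M

DFS with gray/black marking from F:
F gray
  I gray
    M gray
      E gray
        K gray
          C gray
            N gray
            N black
          C black
          K→F: F is gray → back edge
Back edge closes the cycle F → I → M → E → K → F; its vertices are {E, F, I, K, M}.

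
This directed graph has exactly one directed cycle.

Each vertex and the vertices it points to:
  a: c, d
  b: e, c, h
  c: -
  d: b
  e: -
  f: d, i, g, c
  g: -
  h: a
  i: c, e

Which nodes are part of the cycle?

a, b, d, h

DFS with gray/black marking from d:
d gray
  b gray
    e gray
    e black
    c gray
    c black
    h gray
      a gray
        a→c: c black — skip
        a→d: d is gray → back edge
Back edge closes the cycle d → b → h → a → d; its vertices are {a, b, d, h}.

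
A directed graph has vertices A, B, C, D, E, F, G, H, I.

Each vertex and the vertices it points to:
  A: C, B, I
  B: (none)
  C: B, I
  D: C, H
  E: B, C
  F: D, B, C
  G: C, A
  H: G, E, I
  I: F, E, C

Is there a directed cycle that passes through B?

B lies on a cycle iff there is a path from B back to itself.
Exploring from B, it never reaches itself; equivalently, its strongly connected component is a singleton.

No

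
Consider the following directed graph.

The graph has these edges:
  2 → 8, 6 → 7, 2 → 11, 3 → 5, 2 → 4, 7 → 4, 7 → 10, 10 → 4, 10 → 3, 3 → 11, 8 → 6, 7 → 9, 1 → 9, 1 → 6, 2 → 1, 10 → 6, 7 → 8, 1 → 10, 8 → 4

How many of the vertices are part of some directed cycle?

A vertex is on a directed cycle iff it belongs to a strongly connected component of size ≥ 2 (or has a self-loop).
The vertices on cycles are {6, 7, 8, 10} — 4 in total.

4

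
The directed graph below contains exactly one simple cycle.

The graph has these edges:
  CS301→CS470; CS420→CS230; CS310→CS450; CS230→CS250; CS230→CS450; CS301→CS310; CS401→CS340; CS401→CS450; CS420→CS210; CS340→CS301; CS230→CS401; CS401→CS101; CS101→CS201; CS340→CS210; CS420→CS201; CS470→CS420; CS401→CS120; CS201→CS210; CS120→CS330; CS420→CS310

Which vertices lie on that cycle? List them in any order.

CS230, CS301, CS340, CS401, CS420, CS470

DFS with gray/black marking from CS420:
CS420 gray
  CS310 gray
    CS450 gray
    CS450 black
  CS310 black
  CS201 gray
    CS210 gray
    CS210 black
  CS201 black
  CS420→CS210: CS210 black — skip
  CS230 gray
    CS230→CS450: CS450 black — skip
    CS250 gray
    CS250 black
    CS401 gray
      CS120 gray
        CS330 gray
        CS330 black
      CS120 black
      CS101 gray
        CS101→CS201: CS201 black — skip
      CS101 black
      CS401→CS450: CS450 black — skip
      CS340 gray
        CS301 gray
          CS470 gray
            CS470→CS420: CS420 is gray → back edge
Back edge closes the cycle CS420 → CS230 → CS401 → CS340 → CS301 → CS470 → CS420; its vertices are {CS230, CS301, CS340, CS401, CS420, CS470}.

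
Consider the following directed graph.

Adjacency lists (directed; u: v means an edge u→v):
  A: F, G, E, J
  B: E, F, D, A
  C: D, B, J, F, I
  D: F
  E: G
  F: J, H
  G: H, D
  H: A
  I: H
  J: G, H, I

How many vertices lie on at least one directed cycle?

8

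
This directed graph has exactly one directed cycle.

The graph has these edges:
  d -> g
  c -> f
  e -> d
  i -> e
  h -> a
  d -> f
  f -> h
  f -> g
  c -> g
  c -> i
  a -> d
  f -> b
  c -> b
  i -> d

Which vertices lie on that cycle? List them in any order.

a, d, f, h

DFS with gray/black marking from f:
f gray
  g gray
  g black
  b gray
  b black
  h gray
    a gray
      d gray
        d→g: g black — skip
        d→f: f is gray → back edge
Back edge closes the cycle f → h → a → d → f; its vertices are {a, d, f, h}.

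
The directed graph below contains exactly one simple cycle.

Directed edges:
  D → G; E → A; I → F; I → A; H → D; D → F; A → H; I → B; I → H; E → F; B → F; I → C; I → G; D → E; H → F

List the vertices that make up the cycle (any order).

A, D, E, H

DFS with gray/black marking from H:
H gray
  D gray
    G gray
    G black
    E gray
      A gray
        A→H: H is gray → back edge
Back edge closes the cycle H → D → E → A → H; its vertices are {A, D, E, H}.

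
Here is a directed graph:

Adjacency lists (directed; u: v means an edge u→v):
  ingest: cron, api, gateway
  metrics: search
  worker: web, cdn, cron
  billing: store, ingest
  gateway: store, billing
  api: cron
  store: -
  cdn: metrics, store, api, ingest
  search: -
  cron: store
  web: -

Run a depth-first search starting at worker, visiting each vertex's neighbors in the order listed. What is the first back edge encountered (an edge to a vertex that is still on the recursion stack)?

billing→ingest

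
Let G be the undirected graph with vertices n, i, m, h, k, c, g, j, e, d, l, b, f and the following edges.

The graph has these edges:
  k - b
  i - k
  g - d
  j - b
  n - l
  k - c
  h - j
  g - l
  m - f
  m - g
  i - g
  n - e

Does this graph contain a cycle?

DFS, tracking each vertex's parent; an edge to a visited non-parent vertex closes a cycle.
Start from c:
visit c (parent –)
  visit k (parent c)
    k–c: parent, skip
    visit i (parent k)
      i–k: parent, skip
      visit g (parent i)
        visit d (parent g)
          d–g: parent, skip
        g–i: parent, skip
        visit m (parent g)
          visit f (parent m)
            f–m: parent, skip
          m–g: parent, skip
        visit l (parent g)
          l–g: parent, skip
          visit n (parent l)
            visit e (parent n)
              e–n: parent, skip
            n–l: parent, skip
    visit b (parent k)
      b–k: parent, skip
      visit j (parent b)
        j–b: parent, skip
        visit h (parent j)
          h–j: parent, skip
No non-parent visited neighbor found — the graph is a forest.

No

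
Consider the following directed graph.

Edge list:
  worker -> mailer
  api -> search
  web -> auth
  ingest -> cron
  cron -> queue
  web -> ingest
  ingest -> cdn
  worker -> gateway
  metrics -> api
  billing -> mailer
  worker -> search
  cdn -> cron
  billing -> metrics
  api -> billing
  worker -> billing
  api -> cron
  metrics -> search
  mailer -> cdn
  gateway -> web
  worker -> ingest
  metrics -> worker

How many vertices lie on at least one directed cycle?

A vertex is on a directed cycle iff it belongs to a strongly connected component of size ≥ 2 (or has a self-loop).
The vertices on cycles are {api, worker, billing, metrics} — 4 in total.

4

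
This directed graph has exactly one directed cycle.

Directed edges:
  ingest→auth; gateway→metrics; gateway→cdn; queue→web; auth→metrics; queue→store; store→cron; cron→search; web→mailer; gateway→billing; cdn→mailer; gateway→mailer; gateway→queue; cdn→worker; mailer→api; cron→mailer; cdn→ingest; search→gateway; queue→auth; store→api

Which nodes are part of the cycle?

cron, queue, store, search, gateway

DFS with gray/black marking from gateway:
gateway gray
  mailer gray
    api gray
    api black
  mailer black
  metrics gray
  metrics black
  queue gray
    web gray
      web→mailer: mailer black — skip
    web black
    auth gray
      auth→metrics: metrics black — skip
    auth black
    store gray
      cron gray
        cron→mailer: mailer black — skip
        search gray
          search→gateway: gateway is gray → back edge
Back edge closes the cycle gateway → queue → store → cron → search → gateway; its vertices are {cron, queue, store, search, gateway}.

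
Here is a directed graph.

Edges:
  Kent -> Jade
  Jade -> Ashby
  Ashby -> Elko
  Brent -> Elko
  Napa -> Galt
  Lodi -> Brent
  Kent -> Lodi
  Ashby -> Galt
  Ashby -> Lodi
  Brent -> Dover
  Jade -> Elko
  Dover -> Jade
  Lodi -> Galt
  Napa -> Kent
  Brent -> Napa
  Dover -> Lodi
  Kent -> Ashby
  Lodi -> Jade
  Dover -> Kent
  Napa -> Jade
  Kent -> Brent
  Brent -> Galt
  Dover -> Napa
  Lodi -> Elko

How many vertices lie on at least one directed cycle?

A vertex is on a directed cycle iff it belongs to a strongly connected component of size ≥ 2 (or has a self-loop).
The vertices on cycles are {Jade, Kent, Lodi, Napa, Ashby, Brent, Dover} — 7 in total.

7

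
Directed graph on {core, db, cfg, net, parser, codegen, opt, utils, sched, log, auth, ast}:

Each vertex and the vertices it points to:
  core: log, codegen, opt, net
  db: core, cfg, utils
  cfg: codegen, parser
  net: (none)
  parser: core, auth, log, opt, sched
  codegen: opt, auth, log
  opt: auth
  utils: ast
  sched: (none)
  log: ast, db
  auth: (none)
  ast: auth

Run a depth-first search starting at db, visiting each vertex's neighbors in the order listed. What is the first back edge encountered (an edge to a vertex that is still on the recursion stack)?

log→db

DFS from db (visiting each vertex's neighbors in the order listed); mark gray on enter, black on exit:
db gray
  core gray
    log gray
      ast gray
        auth gray
        auth black
      ast black
      log→db: db is gray → back edge
First back edge: log → db.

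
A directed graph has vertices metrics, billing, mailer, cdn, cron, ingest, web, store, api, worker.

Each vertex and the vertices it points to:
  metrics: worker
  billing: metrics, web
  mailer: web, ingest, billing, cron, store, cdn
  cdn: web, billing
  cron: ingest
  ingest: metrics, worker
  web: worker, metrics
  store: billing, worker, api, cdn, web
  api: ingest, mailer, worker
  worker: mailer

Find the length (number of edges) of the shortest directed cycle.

3

For each vertex v, BFS finds the shortest path from v back to v.
The shortest such closed walk is mailer → store → worker → mailer, length 3.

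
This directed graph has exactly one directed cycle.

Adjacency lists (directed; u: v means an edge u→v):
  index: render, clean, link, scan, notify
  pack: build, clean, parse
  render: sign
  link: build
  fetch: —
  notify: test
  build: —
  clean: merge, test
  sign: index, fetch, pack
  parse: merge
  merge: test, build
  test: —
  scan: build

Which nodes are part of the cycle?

DFS with gray/black marking from sign:
sign gray
  index gray
    render gray
      render→sign: sign is gray → back edge
Back edge closes the cycle sign → index → render → sign; its vertices are {sign, index, render}.

sign, index, render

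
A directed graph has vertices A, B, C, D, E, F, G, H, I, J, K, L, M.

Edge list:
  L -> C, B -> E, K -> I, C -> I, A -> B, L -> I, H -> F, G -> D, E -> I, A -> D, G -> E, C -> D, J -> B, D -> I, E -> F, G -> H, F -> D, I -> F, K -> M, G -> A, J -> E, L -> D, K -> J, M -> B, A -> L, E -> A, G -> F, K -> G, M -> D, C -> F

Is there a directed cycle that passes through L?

No

L lies on a cycle iff there is a path from L back to itself.
Exploring from L, it never reaches itself; equivalently, its strongly connected component is a singleton.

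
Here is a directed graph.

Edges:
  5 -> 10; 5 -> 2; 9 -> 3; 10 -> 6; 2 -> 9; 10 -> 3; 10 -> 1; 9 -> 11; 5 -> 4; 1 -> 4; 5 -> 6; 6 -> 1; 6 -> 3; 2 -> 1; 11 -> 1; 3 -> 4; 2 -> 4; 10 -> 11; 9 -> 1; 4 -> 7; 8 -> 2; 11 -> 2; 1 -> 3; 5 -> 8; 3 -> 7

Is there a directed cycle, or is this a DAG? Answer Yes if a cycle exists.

DFS with white/gray/black marking, starting from 9:
9 gray
  11 gray
    1 gray
      4 gray
        7 gray
        7 black
      4 black
      3 gray
        3→4: 4 black — skip
        3→7: 7 black — skip
      3 black
    1 black
    2 gray
      2→1: 1 black — skip
      2→9: 9 is gray → back edge
Back edge found, so a cycle exists: 9 → 11 → 2 → 9.

Yes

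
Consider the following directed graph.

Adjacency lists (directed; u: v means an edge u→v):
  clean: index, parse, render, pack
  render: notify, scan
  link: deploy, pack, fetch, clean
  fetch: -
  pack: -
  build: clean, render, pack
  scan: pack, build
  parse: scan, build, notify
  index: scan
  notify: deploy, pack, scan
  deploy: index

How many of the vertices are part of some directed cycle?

8

A vertex is on a directed cycle iff it belongs to a strongly connected component of size ≥ 2 (or has a self-loop).
The vertices on cycles are {scan, build, clean, index, parse, deploy, notify, render} — 8 in total.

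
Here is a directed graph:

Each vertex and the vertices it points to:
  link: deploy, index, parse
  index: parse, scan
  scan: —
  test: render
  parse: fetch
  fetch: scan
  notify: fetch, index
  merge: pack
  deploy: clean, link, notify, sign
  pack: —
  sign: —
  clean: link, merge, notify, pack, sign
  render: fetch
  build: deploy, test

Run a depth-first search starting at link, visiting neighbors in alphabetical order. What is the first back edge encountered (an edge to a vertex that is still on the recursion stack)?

clean→link

DFS from link (visiting neighbors in alphabetical order); mark gray on enter, black on exit:
link gray
  deploy gray
    clean gray
      clean→link: link is gray → back edge
First back edge: clean → link.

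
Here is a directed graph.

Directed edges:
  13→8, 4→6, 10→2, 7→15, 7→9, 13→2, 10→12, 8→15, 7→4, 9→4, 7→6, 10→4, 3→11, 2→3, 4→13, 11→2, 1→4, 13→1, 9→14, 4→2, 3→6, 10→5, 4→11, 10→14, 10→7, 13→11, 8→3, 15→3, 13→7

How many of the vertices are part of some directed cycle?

8

A vertex is on a directed cycle iff it belongs to a strongly connected component of size ≥ 2 (or has a self-loop).
The vertices on cycles are {1, 2, 3, 4, 7, 9, 11, 13} — 8 in total.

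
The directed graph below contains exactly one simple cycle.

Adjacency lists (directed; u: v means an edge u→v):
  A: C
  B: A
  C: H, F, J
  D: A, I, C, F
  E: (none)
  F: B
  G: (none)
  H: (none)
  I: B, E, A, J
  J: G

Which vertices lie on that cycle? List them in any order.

A, B, C, F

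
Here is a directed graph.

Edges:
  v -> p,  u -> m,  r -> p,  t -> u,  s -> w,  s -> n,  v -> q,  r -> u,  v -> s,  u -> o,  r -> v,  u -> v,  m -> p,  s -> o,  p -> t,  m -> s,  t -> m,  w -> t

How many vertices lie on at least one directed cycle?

A vertex is on a directed cycle iff it belongs to a strongly connected component of size ≥ 2 (or has a self-loop).
The vertices on cycles are {m, p, s, t, u, v, w} — 7 in total.

7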